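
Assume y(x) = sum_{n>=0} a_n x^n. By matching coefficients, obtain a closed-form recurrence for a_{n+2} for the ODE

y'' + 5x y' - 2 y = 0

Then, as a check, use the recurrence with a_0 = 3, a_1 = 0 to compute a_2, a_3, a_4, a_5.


Substitute y = sum_n a_n x^n.
y''(x) has coefficient (n+2)(n+1) a_{n+2} at x^n;
5 x y'(x) has coefficient 5 n a_n at x^n (shift);
-2 y(x) has coefficient -2 a_n at x^n.
Matching x^n: (n+2)(n+1) a_{n+2} + (5n - 2) a_n = 0.
Thus a_{n+2} = (-5n + 2) / ((n+1)(n+2)) * a_n.

Check with a_0 = 3, a_1 = 0 (apply the recurrence for n = 0, 1, 2, 3): a_0 = 3, a_1 = 0, a_2 = 3, a_3 = 0, a_4 = -2, a_5 = 0.

a_(n+2) = (-5n + 2) / ((n+1)(n+2)) * a_n; check: a_0 = 3, a_1 = 0, a_2 = 3, a_3 = 0, a_4 = -2, a_5 = 0


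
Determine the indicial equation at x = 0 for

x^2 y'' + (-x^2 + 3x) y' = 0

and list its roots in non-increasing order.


Divide by x^2 to reach normal form y'' + P_1(x) y' + P_2(x) y = 0 with P_1(x) = -1 + 3/x and P_2(x) = 0.
x = 0 is a singular point because the y'-coefficient -1 + 3/x has a pole at x = 0.
It is a regular singular point because x P_1(x) = p(x) = 3 - x and x^2 P_2(x) = q(x) = 0 are polynomials, hence analytic at x = 0.
p(0) = 3,  q(0) = 0.
Indicial equation: r(r-1) + p(0) r + q(0) = 0, i.e. r^2 + (p(0) - 1) r + q(0) = 0, i.e. r^2 + 2 r = 0.
Discriminant: (2)^2 - 4(0) = 4, so r = (-2 ± 2)/2.
Solving: r_1 = 0, r_2 = -2.

indicial: r^2 + 2 r = 0; roots r_1 = 0, r_2 = -2


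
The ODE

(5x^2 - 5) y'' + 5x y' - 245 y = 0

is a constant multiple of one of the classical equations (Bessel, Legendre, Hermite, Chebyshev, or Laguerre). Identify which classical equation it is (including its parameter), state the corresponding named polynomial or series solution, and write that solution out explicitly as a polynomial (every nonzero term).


All three coefficients share the factor -5; dividing through by -5 gives  (1 - x^2) y'' - x y' + 49 y = 0.
This matches the Chebyshev equation (1 - x^2) y'' - x y' + n^2 y = 0 (note the -x y' term, not -2x y') with n^2 = 49, so n = 7; the polynomial solution is T_7(x).
With y = sum_k a_k x^k, matching x^k gives (k+2)(k+1) a_{k+2} = (k^2 - n^2) a_k = (k - 7)(k + 7) a_k. The right side vanishes at k = 7, so the series with the parity of 7 terminates at degree 7.
Standard normalization: leading coefficient of T_n is 2^(n-1), so a_7 = 2^6 = 64. Work downward with a_k = (k+1)(k+2) a_{k+2} / ((k - 7)(k + 7)):
  a_5 = (6)(7)(64) / ((5 - 7)(5 + 7)) = 2688/(-24) = -112
  a_3 = (4)(5)(-112) / ((3 - 7)(3 + 7)) = -2240/(-40) = 56
  a_1 = (2)(3)(56) / ((1 - 7)(1 + 7)) = 336/(-48) = -7
Hence T_7(x) = 64 x^7 - 112 x^5 + 56 x^3 - 7 x.

T_7(x); series = 64 x^7 - 112 x^5 + 56 x^3 - 7 x


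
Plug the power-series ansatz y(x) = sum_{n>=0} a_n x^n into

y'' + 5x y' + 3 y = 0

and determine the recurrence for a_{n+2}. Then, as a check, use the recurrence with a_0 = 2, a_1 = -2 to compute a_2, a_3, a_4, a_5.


Substitute y = sum_n a_n x^n.
y''(x) has coefficient (n+2)(n+1) a_{n+2} at x^n;
5 x y'(x) has coefficient 5 n a_n at x^n (shift);
3 y(x) has coefficient 3 a_n at x^n.
Matching x^n: (n+2)(n+1) a_{n+2} + (5n + 3) a_n = 0.
Thus a_{n+2} = (-5n - 3) / ((n+1)(n+2)) * a_n.

Check with a_0 = 2, a_1 = -2 (apply the recurrence for n = 0, 1, 2, 3): a_0 = 2, a_1 = -2, a_2 = -3, a_3 = 8/3, a_4 = 13/4, a_5 = -12/5.

a_(n+2) = (-5n - 3) / ((n+1)(n+2)) * a_n; check: a_0 = 2, a_1 = -2, a_2 = -3, a_3 = 8/3, a_4 = 13/4, a_5 = -12/5


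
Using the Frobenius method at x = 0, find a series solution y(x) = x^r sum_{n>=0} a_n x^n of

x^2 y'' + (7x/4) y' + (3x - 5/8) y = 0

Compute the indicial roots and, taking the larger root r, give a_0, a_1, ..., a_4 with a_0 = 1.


Write in Frobenius form y'' + (p(x)/x) y' + (q(x)/x^2) y = 0:
  p(x) = 7/4,  q(x) = 3x - 5/8.
Indicial equation: r(r-1) + (7/4) r + (-5/8) = 0 -> roots r_1 = 1/2, r_2 = -5/4.
Take r = r_1 = 1/2. Let y(x) = x^r sum_{n>=0} a_n x^n with a_0 = 1.
Substitute y = x^r sum a_n x^n and match x^{r+n}. The recurrence is
  D(n) a_n + 3 a_{n-1} = 0,  where D(n) = (r+n)(r+n-1) + (7/4)(r+n) + (-5/8).
  a_n = -3 / D(n) * a_{n-1}.
Since the indicial polynomial factors as (r - r_1)(r - r_2), D(n) = (r_1 + n - r_1)(r_1 + n - r_2) = n(n + 7/4).
Evaluating step by step (a_0 = 1):
  n = 1: D(1) = 1(1 + 7/4) = 11/4; numerator = -3(1) = -3; a_1 = (-3)/(11/4) = -12/11
  n = 2: D(2) = 2(2 + 7/4) = 15/2; numerator = -3(-12/11) = 36/11; a_2 = (36/11)/(15/2) = 24/55
  n = 3: D(3) = 3(3 + 7/4) = 57/4; numerator = -3(24/55) = -72/55; a_3 = (-72/55)/(57/4) = -96/1045
  n = 4: D(4) = 4(4 + 7/4) = 23; numerator = -3(-96/1045) = 288/1045; a_4 = (288/1045)/(23) = 288/24035

r = 1/2; a_0 = 1; a_1 = -12/11; a_2 = 24/55; a_3 = -96/1045; a_4 = 288/24035


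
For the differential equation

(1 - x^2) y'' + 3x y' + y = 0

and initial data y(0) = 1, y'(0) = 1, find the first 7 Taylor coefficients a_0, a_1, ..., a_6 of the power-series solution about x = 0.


Ansatz: y(x) = sum_{n>=0} a_n x^n, so y'(x) = sum_{n>=1} n a_n x^(n-1) and y''(x) = sum_{n>=2} n(n-1) a_n x^(n-2).
Substitute into P(x) y'' + Q(x) y' + R(x) y = 0 with P(x) = 1 - x^2, Q(x) = 3x, R(x) = 1, and match powers of x.
Initial conditions: a_0 = 1, a_1 = 1.
Setting the coefficient of each power of x to zero and solving order by order (substituting the coefficients already found):
  x^0: 2 a_2 + a_0 = 0  ->  2 a_2 = -a_0 = -1  ->  a_2 = -1/2
  x^1: 6 a_3 + 4 a_1 = 0  ->  6 a_3 = -4 a_1 = -4  ->  a_3 = -2/3
  x^2: 12 a_4 + 5 a_2 = 0  ->  12 a_4 = -5 a_2 = 5/2  ->  a_4 = 5/24
  x^3: 20 a_5 + 4 a_3 = 0  ->  20 a_5 = -4 a_3 = 8/3  ->  a_5 = 2/15
  x^4: 30 a_6 + a_4 = 0  ->  30 a_6 = -a_4 = -5/24  ->  a_6 = -1/144
Truncated series: y(x) = 1 + x - (1/2) x^2 - (2/3) x^3 + (5/24) x^4 + (2/15) x^5 - (1/144) x^6 + O(x^7).

a_0 = 1; a_1 = 1; a_2 = -1/2; a_3 = -2/3; a_4 = 5/24; a_5 = 2/15; a_6 = -1/144


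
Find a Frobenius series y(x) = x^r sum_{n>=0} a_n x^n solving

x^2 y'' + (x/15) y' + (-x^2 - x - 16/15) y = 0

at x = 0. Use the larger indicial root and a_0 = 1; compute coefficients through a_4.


Write in Frobenius form y'' + (p(x)/x) y' + (q(x)/x^2) y = 0:
  p(x) = 1/15,  q(x) = -x^2 - x - 16/15.
Indicial equation: r(r-1) + (1/15) r + (-16/15) = 0 -> roots r_1 = 8/5, r_2 = -2/3.
Take r = r_1 = 8/5. Let y(x) = x^r sum_{n>=0} a_n x^n with a_0 = 1.
Substitute y = x^r sum a_n x^n and match x^{r+n}. The recurrence is
  D(n) a_n - 1 a_{n-1} - 1 a_{n-2} = 0,  where D(n) = (r+n)(r+n-1) + (1/15)(r+n) + (-16/15).
  a_n = [1 a_{n-1} + 1 a_{n-2}] / D(n).
Since the indicial polynomial factors as (r - r_1)(r - r_2), D(n) = (r_1 + n - r_1)(r_1 + n - r_2) = n(n + 34/15).
Evaluating step by step (a_0 = 1):
  n = 1: D(1) = 1(1 + 34/15) = 49/15; numerator = 1(1) = 1; a_1 = (1)/(49/15) = 15/49
  n = 2: D(2) = 2(2 + 34/15) = 128/15; numerator = 1(15/49) + 1(1) = 64/49; a_2 = (64/49)/(128/15) = 15/98
  n = 3: D(3) = 3(3 + 34/15) = 79/5; numerator = 1(15/98) + 1(15/49) = 45/98; a_3 = (45/98)/(79/5) = 225/7742
  n = 4: D(4) = 4(4 + 34/15) = 376/15; numerator = 1(225/7742) + 1(15/98) = 705/3871; a_4 = (705/3871)/(376/15) = 225/30968

r = 8/5; a_0 = 1; a_1 = 15/49; a_2 = 15/98; a_3 = 225/7742; a_4 = 225/30968


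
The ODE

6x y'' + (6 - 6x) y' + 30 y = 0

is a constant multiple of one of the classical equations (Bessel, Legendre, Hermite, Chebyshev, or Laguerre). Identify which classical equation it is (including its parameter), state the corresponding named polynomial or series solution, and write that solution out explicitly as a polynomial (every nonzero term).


All three coefficients share the factor 6; dividing through by 6 gives  x y'' + (1 - x) y' + 5 y = 0.
This matches the Laguerre equation x y'' + (1 - x) y' + n y = 0 with n = 5; the polynomial solution is L_5(x).
With y = sum_k a_k x^k, matching x^k gives (k+1)k a_{k+1} + (k+1) a_{k+1} - k a_k + n a_k = 0, i.e. (k+1)^2 a_{k+1} = (k - n) a_k = (k - 5) a_k. The right side vanishes at k = 5, so the series terminates at degree 5.
Standard normalization L_n(0) = 1 gives a_0 = 1. Work upward with a_{k+1} = (k - 5) a_k / (k+1)^2:
  a_1 = (0 - 5)(1) / 1^2 = -5/1 = -5
  a_2 = (1 - 5)(-5) / 2^2 = 20/4 = 5
  a_3 = (2 - 5)(5) / 3^2 = -15/9 = -5/3
  a_4 = (3 - 5)(-5/3) / 4^2 = (10/3)/16 = 5/24
  a_5 = (4 - 5)(5/24) / 5^2 = (-5/24)/25 = -1/120
Hence L_5(x) = -x^5/120 + 5 x^4/24 - 5 x^3/3 + 5 x^2 - 5 x + 1.

L_5(x); series = -x^5/120 + 5 x^4/24 - 5 x^3/3 + 5 x^2 - 5 x + 1


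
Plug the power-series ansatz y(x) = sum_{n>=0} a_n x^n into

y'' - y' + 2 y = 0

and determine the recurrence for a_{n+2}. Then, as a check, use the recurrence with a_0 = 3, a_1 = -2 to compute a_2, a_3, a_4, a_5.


Substitute y = sum_n a_n x^n.
y''(x) has coefficient (n+2)(n+1) a_{n+2} at x^n;
-y'(x) has coefficient -(n+1) a_{n+1} at x^n;
2 y(x) has coefficient 2 a_n at x^n.
Matching x^n: (n+2)(n+1) a_{n+2} - (n+1) a_{n+1} + 2 a_n = 0.
Thus a_{n+2} = [(n+1) a_{n+1} - 2 a_n] / ((n+1)(n+2)).

Check with a_0 = 3, a_1 = -2 (apply the recurrence for n = 0, 1, 2, 3): a_0 = 3, a_1 = -2, a_2 = -4, a_3 = -2/3, a_4 = 1/2, a_5 = 1/6.

a_(n+2) = [(n+1) a_(n+1) - 2 a_n] / ((n+1)(n+2)); check: a_0 = 3, a_1 = -2, a_2 = -4, a_3 = -2/3, a_4 = 1/2, a_5 = 1/6


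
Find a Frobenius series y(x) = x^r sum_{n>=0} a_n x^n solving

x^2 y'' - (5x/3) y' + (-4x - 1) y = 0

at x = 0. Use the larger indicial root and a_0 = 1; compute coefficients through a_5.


Write in Frobenius form y'' + (p(x)/x) y' + (q(x)/x^2) y = 0:
  p(x) = -5/3,  q(x) = -4x - 1.
Indicial equation: r(r-1) + (-5/3) r + (-1) = 0 -> roots r_1 = 3, r_2 = -1/3.
Take r = r_1 = 3. Let y(x) = x^r sum_{n>=0} a_n x^n with a_0 = 1.
Substitute y = x^r sum a_n x^n and match x^{r+n}. The recurrence is
  D(n) a_n - 4 a_{n-1} = 0,  where D(n) = (r+n)(r+n-1) + (-5/3)(r+n) + (-1).
  a_n = 4 / D(n) * a_{n-1}.
Since the indicial polynomial factors as (r - r_1)(r - r_2), D(n) = (r_1 + n - r_1)(r_1 + n - r_2) = n(n + 10/3).
Evaluating step by step (a_0 = 1):
  n = 1: D(1) = 1(1 + 10/3) = 13/3; numerator = 4(1) = 4; a_1 = (4)/(13/3) = 12/13
  n = 2: D(2) = 2(2 + 10/3) = 32/3; numerator = 4(12/13) = 48/13; a_2 = (48/13)/(32/3) = 9/26
  n = 3: D(3) = 3(3 + 10/3) = 19; numerator = 4(9/26) = 18/13; a_3 = (18/13)/(19) = 18/247
  n = 4: D(4) = 4(4 + 10/3) = 88/3; numerator = 4(18/247) = 72/247; a_4 = (72/247)/(88/3) = 27/2717
  n = 5: D(5) = 5(5 + 10/3) = 125/3; numerator = 4(27/2717) = 108/2717; a_5 = (108/2717)/(125/3) = 324/339625

r = 3; a_0 = 1; a_1 = 12/13; a_2 = 9/26; a_3 = 18/247; a_4 = 27/2717; a_5 = 324/339625


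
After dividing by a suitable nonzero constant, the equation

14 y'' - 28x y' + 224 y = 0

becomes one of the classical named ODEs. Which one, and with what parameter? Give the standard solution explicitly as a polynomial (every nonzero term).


All three coefficients share the factor 14; dividing through by 14 gives  y'' - 2x y' + 16 y = 0.
This matches the Hermite equation y'' - 2x y' + 2n y = 0 with 2n = 16, so n = 8; the polynomial solution is H_8(x).
With y = sum_k a_k x^k, matching x^k gives (k+2)(k+1) a_{k+2} = 2(k - n) a_k = 2(k - 8) a_k. The right side vanishes at k = 8, so the series with the parity of 8 terminates at degree 8.
Standard normalization: leading coefficient of H_n is 2^n, so a_8 = 2^8 = 256. Work downward with a_k = (k+1)(k+2) a_{k+2} / (2(k - n)):
  a_6 = (7)(8)(256) / (2(6 - 8)) = 14336/(-4) = -3584
  a_4 = (5)(6)(-3584) / (2(4 - 8)) = -107520/(-8) = 13440
  a_2 = (3)(4)(13440) / (2(2 - 8)) = 161280/(-12) = -13440
  a_0 = (1)(2)(-13440) / (2(0 - 8)) = -26880/(-16) = 1680
Hence H_8(x) = 256 x^8 - 3584 x^6 + 13440 x^4 - 13440 x^2 + 1680.

H_8(x); series = 256 x^8 - 3584 x^6 + 13440 x^4 - 13440 x^2 + 1680


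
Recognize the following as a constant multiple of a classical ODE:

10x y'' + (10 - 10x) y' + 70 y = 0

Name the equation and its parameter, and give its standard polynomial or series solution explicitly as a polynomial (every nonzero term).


All three coefficients share the factor 10; dividing through by 10 gives  x y'' + (1 - x) y' + 7 y = 0.
This matches the Laguerre equation x y'' + (1 - x) y' + n y = 0 with n = 7; the polynomial solution is L_7(x).
With y = sum_k a_k x^k, matching x^k gives (k+1)k a_{k+1} + (k+1) a_{k+1} - k a_k + n a_k = 0, i.e. (k+1)^2 a_{k+1} = (k - n) a_k = (k - 7) a_k. The right side vanishes at k = 7, so the series terminates at degree 7.
Standard normalization L_n(0) = 1 gives a_0 = 1. Work upward with a_{k+1} = (k - 7) a_k / (k+1)^2:
  a_1 = (0 - 7)(1) / 1^2 = -7/1 = -7
  a_2 = (1 - 7)(-7) / 2^2 = 42/4 = 21/2
  a_3 = (2 - 7)(21/2) / 3^2 = (-105/2)/9 = -35/6
  a_4 = (3 - 7)(-35/6) / 4^2 = (70/3)/16 = 35/24
  a_5 = (4 - 7)(35/24) / 5^2 = (-35/8)/25 = -7/40
  a_6 = (5 - 7)(-7/40) / 6^2 = (7/20)/36 = 7/720
  a_7 = (6 - 7)(7/720) / 7^2 = (-7/720)/49 = -1/5040
Hence L_7(x) = -x^7/5040 + 7 x^6/720 - 7 x^5/40 + 35 x^4/24 - 35 x^3/6 + 21 x^2/2 - 7 x + 1.

L_7(x); series = -x^7/5040 + 7 x^6/720 - 7 x^5/40 + 35 x^4/24 - 35 x^3/6 + 21 x^2/2 - 7 x + 1


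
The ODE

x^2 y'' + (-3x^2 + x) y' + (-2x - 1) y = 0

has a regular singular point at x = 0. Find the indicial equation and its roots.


Divide by x^2 to reach normal form y'' + P_1(x) y' + P_2(x) y = 0 with P_1(x) = -3 + 1/x and P_2(x) = -2/x - 1/x^2.
x = 0 is a singular point because the y'-coefficient -3 + 1/x has a pole at x = 0 and the y-coefficient -2/x - 1/x^2 has a pole at x = 0.
It is a regular singular point because x P_1(x) = p(x) = 1 - 3x and x^2 P_2(x) = q(x) = -2x - 1 are polynomials, hence analytic at x = 0.
p(0) = 1,  q(0) = -1.
Indicial equation: r(r-1) + p(0) r + q(0) = 0, i.e. r^2 + (p(0) - 1) r + q(0) = 0, i.e. r^2 - 1 = 0.
Discriminant: (0)^2 - 4(-1) = 4, so r = (0 ± 2)/2.
Solving: r_1 = 1, r_2 = -1.

indicial: r^2 - 1 = 0; roots r_1 = 1, r_2 = -1


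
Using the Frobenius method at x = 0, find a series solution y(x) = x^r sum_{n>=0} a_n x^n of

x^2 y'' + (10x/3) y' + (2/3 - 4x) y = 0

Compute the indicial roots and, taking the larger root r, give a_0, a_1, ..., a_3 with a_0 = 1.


Write in Frobenius form y'' + (p(x)/x) y' + (q(x)/x^2) y = 0:
  p(x) = 10/3,  q(x) = 2/3 - 4x.
Indicial equation: r(r-1) + (10/3) r + (2/3) = 0 -> roots r_1 = -1/3, r_2 = -2.
Take r = r_1 = -1/3. Let y(x) = x^r sum_{n>=0} a_n x^n with a_0 = 1.
Substitute y = x^r sum a_n x^n and match x^{r+n}. The recurrence is
  D(n) a_n - 4 a_{n-1} = 0,  where D(n) = (r+n)(r+n-1) + (10/3)(r+n) + (2/3).
  a_n = 4 / D(n) * a_{n-1}.
Since the indicial polynomial factors as (r - r_1)(r - r_2), D(n) = (r_1 + n - r_1)(r_1 + n - r_2) = n(n + 5/3).
Evaluating step by step (a_0 = 1):
  n = 1: D(1) = 1(1 + 5/3) = 8/3; numerator = 4(1) = 4; a_1 = (4)/(8/3) = 3/2
  n = 2: D(2) = 2(2 + 5/3) = 22/3; numerator = 4(3/2) = 6; a_2 = (6)/(22/3) = 9/11
  n = 3: D(3) = 3(3 + 5/3) = 14; numerator = 4(9/11) = 36/11; a_3 = (36/11)/(14) = 18/77

r = -1/3; a_0 = 1; a_1 = 3/2; a_2 = 9/11; a_3 = 18/77


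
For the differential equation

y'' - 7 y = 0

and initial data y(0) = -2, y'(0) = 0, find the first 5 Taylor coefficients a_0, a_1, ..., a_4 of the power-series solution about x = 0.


Ansatz: y(x) = sum_{n>=0} a_n x^n, so y'(x) = sum_{n>=1} n a_n x^(n-1) and y''(x) = sum_{n>=2} n(n-1) a_n x^(n-2).
Substitute into P(x) y'' + Q(x) y' + R(x) y = 0 with P(x) = 1, Q(x) = 0, R(x) = -7, and match powers of x.
Initial conditions: a_0 = -2, a_1 = 0.
Setting the coefficient of each power of x to zero and solving order by order (substituting the coefficients already found):
  x^0: 2 a_2 - 7 a_0 = 0  ->  2 a_2 = 7 a_0 = -14  ->  a_2 = -7
  x^1: 6 a_3 - 7 a_1 = 0  ->  6 a_3 = 7 a_1 = 0  ->  a_3 = 0
  x^2: 12 a_4 - 7 a_2 = 0  ->  12 a_4 = 7 a_2 = -49  ->  a_4 = -49/12
Truncated series: y(x) = -2 - 7 x^2 - (49/12) x^4 + O(x^5).

a_0 = -2; a_1 = 0; a_2 = -7; a_3 = 0; a_4 = -49/12


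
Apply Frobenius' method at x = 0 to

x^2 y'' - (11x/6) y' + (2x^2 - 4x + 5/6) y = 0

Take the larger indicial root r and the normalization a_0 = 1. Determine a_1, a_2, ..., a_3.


Write in Frobenius form y'' + (p(x)/x) y' + (q(x)/x^2) y = 0:
  p(x) = -11/6,  q(x) = 2x^2 - 4x + 5/6.
Indicial equation: r(r-1) + (-11/6) r + (5/6) = 0 -> roots r_1 = 5/2, r_2 = 1/3.
Take r = r_1 = 5/2. Let y(x) = x^r sum_{n>=0} a_n x^n with a_0 = 1.
Substitute y = x^r sum a_n x^n and match x^{r+n}. The recurrence is
  D(n) a_n - 4 a_{n-1} + 2 a_{n-2} = 0,  where D(n) = (r+n)(r+n-1) + (-11/6)(r+n) + (5/6).
  a_n = [4 a_{n-1} - 2 a_{n-2}] / D(n).
Since the indicial polynomial factors as (r - r_1)(r - r_2), D(n) = (r_1 + n - r_1)(r_1 + n - r_2) = n(n + 13/6).
Evaluating step by step (a_0 = 1):
  n = 1: D(1) = 1(1 + 13/6) = 19/6; numerator = 4(1) = 4; a_1 = (4)/(19/6) = 24/19
  n = 2: D(2) = 2(2 + 13/6) = 25/3; numerator = 4(24/19) - 2(1) = 58/19; a_2 = (58/19)/(25/3) = 174/475
  n = 3: D(3) = 3(3 + 13/6) = 31/2; numerator = 4(174/475) - 2(24/19) = -504/475; a_3 = (-504/475)/(31/2) = -1008/14725

r = 5/2; a_0 = 1; a_1 = 24/19; a_2 = 174/475; a_3 = -1008/14725


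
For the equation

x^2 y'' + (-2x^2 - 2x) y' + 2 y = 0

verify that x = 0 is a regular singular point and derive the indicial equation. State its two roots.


Divide by x^2 to reach normal form y'' + P_1(x) y' + P_2(x) y = 0 with P_1(x) = -2 - 2/x and P_2(x) = 2/x^2.
x = 0 is a singular point because the y'-coefficient -2 - 2/x has a pole at x = 0 and the y-coefficient 2/x^2 has a pole at x = 0.
It is a regular singular point because x P_1(x) = p(x) = -2x - 2 and x^2 P_2(x) = q(x) = 2 are polynomials, hence analytic at x = 0.
p(0) = -2,  q(0) = 2.
Indicial equation: r(r-1) + p(0) r + q(0) = 0, i.e. r^2 + (p(0) - 1) r + q(0) = 0, i.e. r^2 - 3 r + 2 = 0.
Discriminant: (-3)^2 - 4(2) = 1, so r = (3 ± 1)/2.
Solving: r_1 = 2, r_2 = 1.

indicial: r^2 - 3 r + 2 = 0; roots r_1 = 2, r_2 = 1


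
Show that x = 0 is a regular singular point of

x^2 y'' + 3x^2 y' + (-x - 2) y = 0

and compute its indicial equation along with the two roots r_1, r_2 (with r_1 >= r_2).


Divide by x^2 to reach normal form y'' + P_1(x) y' + P_2(x) y = 0 with P_1(x) = 3 and P_2(x) = -1/x - 2/x^2.
x = 0 is a singular point because the y-coefficient -1/x - 2/x^2 has a pole at x = 0.
It is a regular singular point because x P_1(x) = p(x) = 3x and x^2 P_2(x) = q(x) = -x - 2 are polynomials, hence analytic at x = 0.
p(0) = 0,  q(0) = -2.
Indicial equation: r(r-1) + p(0) r + q(0) = 0, i.e. r^2 + (p(0) - 1) r + q(0) = 0, i.e. r^2 - 1 r - 2 = 0.
Discriminant: (-1)^2 - 4(-2) = 9, so r = (1 ± 3)/2.
Solving: r_1 = 2, r_2 = -1.

indicial: r^2 - 1 r - 2 = 0; roots r_1 = 2, r_2 = -1


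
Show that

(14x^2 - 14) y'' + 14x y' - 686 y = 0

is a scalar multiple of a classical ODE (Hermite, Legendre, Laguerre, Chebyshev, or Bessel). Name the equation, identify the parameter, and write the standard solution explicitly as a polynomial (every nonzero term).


All three coefficients share the factor -14; dividing through by -14 gives  (1 - x^2) y'' - x y' + 49 y = 0.
This matches the Chebyshev equation (1 - x^2) y'' - x y' + n^2 y = 0 (note the -x y' term, not -2x y') with n^2 = 49, so n = 7; the polynomial solution is T_7(x).
With y = sum_k a_k x^k, matching x^k gives (k+2)(k+1) a_{k+2} = (k^2 - n^2) a_k = (k - 7)(k + 7) a_k. The right side vanishes at k = 7, so the series with the parity of 7 terminates at degree 7.
Standard normalization: leading coefficient of T_n is 2^(n-1), so a_7 = 2^6 = 64. Work downward with a_k = (k+1)(k+2) a_{k+2} / ((k - 7)(k + 7)):
  a_5 = (6)(7)(64) / ((5 - 7)(5 + 7)) = 2688/(-24) = -112
  a_3 = (4)(5)(-112) / ((3 - 7)(3 + 7)) = -2240/(-40) = 56
  a_1 = (2)(3)(56) / ((1 - 7)(1 + 7)) = 336/(-48) = -7
Hence T_7(x) = 64 x^7 - 112 x^5 + 56 x^3 - 7 x.

T_7(x); series = 64 x^7 - 112 x^5 + 56 x^3 - 7 x


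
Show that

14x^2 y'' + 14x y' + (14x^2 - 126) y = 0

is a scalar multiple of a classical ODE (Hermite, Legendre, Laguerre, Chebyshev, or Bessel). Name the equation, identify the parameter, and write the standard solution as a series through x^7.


All three coefficients share the factor 14; dividing through by 14 gives  x^2 y'' + x y' + (x^2 - 9) y = 0.
This matches the Bessel equation x^2 y'' + x y' + (x^2 - nu^2) y = 0 with nu^2 = 9, so nu = 3; the solution bounded at x = 0 is J_3(x).
Frobenius at x = 0: indicial roots ±nu; for r = nu the recurrence k(k + 2nu) c_k = -c_{k-2} gives the standard series J_nu(x) = sum_{k>=0} (-1)^k / (k! (k+nu)!) (x/2)^(2k+nu). Evaluate the first 3 terms:
  k = 0: (-1)^0 / (0! * 3! * 2^3) x^3 = 1/(1*6*8) x^3 = (1/48) x^3
  k = 1: (-1)^1 / (1! * 4! * 2^5) x^5 = -1/(1*24*32) x^5 = (-1/768) x^5
  k = 2: (-1)^2 / (2! * 5! * 2^7) x^7 = 1/(2*120*128) x^7 = (1/30720) x^7
Hence J_3(x) = x^7/30720 - x^5/768 + x^3/48 + ....

J_3(x); series = x^7/30720 - x^5/768 + x^3/48


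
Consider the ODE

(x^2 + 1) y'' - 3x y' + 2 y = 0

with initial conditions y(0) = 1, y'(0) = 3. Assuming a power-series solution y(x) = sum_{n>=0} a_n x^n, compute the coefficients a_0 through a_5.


Ansatz: y(x) = sum_{n>=0} a_n x^n, so y'(x) = sum_{n>=1} n a_n x^(n-1) and y''(x) = sum_{n>=2} n(n-1) a_n x^(n-2).
Substitute into P(x) y'' + Q(x) y' + R(x) y = 0 with P(x) = x^2 + 1, Q(x) = -3x, R(x) = 2, and match powers of x.
Initial conditions: a_0 = 1, a_1 = 3.
Setting the coefficient of each power of x to zero and solving order by order (substituting the coefficients already found):
  x^0: 2 a_2 + 2 a_0 = 0  ->  2 a_2 = -2 a_0 = -2  ->  a_2 = -1
  x^1: 6 a_3 - a_1 = 0  ->  6 a_3 = a_1 = 3  ->  a_3 = 1/2
  x^2: 12 a_4 - 2 a_2 = 0  ->  12 a_4 = 2 a_2 = -2  ->  a_4 = -1/6
  x^3: 20 a_5 - a_3 = 0  ->  20 a_5 = a_3 = 1/2  ->  a_5 = 1/40
Truncated series: y(x) = 1 + 3 x - x^2 + (1/2) x^3 - (1/6) x^4 + (1/40) x^5 + O(x^6).

a_0 = 1; a_1 = 3; a_2 = -1; a_3 = 1/2; a_4 = -1/6; a_5 = 1/40


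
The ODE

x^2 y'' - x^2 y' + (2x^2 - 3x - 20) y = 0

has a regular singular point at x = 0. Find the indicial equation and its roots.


Divide by x^2 to reach normal form y'' + P_1(x) y' + P_2(x) y = 0 with P_1(x) = -1 and P_2(x) = 2 - 3/x - 20/x^2.
x = 0 is a singular point because the y-coefficient 2 - 3/x - 20/x^2 has a pole at x = 0.
It is a regular singular point because x P_1(x) = p(x) = -x and x^2 P_2(x) = q(x) = 2x^2 - 3x - 20 are polynomials, hence analytic at x = 0.
p(0) = 0,  q(0) = -20.
Indicial equation: r(r-1) + p(0) r + q(0) = 0, i.e. r^2 + (p(0) - 1) r + q(0) = 0, i.e. r^2 - 1 r - 20 = 0.
Discriminant: (-1)^2 - 4(-20) = 81, so r = (1 ± 9)/2.
Solving: r_1 = 5, r_2 = -4.

indicial: r^2 - 1 r - 20 = 0; roots r_1 = 5, r_2 = -4


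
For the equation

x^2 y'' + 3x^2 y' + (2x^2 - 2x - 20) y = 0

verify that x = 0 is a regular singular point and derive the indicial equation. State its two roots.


Divide by x^2 to reach normal form y'' + P_1(x) y' + P_2(x) y = 0 with P_1(x) = 3 and P_2(x) = 2 - 2/x - 20/x^2.
x = 0 is a singular point because the y-coefficient 2 - 2/x - 20/x^2 has a pole at x = 0.
It is a regular singular point because x P_1(x) = p(x) = 3x and x^2 P_2(x) = q(x) = 2x^2 - 2x - 20 are polynomials, hence analytic at x = 0.
p(0) = 0,  q(0) = -20.
Indicial equation: r(r-1) + p(0) r + q(0) = 0, i.e. r^2 + (p(0) - 1) r + q(0) = 0, i.e. r^2 - 1 r - 20 = 0.
Discriminant: (-1)^2 - 4(-20) = 81, so r = (1 ± 9)/2.
Solving: r_1 = 5, r_2 = -4.

indicial: r^2 - 1 r - 20 = 0; roots r_1 = 5, r_2 = -4


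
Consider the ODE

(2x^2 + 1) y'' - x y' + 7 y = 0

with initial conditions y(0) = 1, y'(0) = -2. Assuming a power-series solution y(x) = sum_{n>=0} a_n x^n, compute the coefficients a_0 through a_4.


Ansatz: y(x) = sum_{n>=0} a_n x^n, so y'(x) = sum_{n>=1} n a_n x^(n-1) and y''(x) = sum_{n>=2} n(n-1) a_n x^(n-2).
Substitute into P(x) y'' + Q(x) y' + R(x) y = 0 with P(x) = 2x^2 + 1, Q(x) = -x, R(x) = 7, and match powers of x.
Initial conditions: a_0 = 1, a_1 = -2.
Setting the coefficient of each power of x to zero and solving order by order (substituting the coefficients already found):
  x^0: 2 a_2 + 7 a_0 = 0  ->  2 a_2 = -7 a_0 = -7  ->  a_2 = -7/2
  x^1: 6 a_3 + 6 a_1 = 0  ->  6 a_3 = -6 a_1 = 12  ->  a_3 = 2
  x^2: 12 a_4 + 9 a_2 = 0  ->  12 a_4 = -9 a_2 = 63/2  ->  a_4 = 21/8
Truncated series: y(x) = 1 - 2 x - (7/2) x^2 + 2 x^3 + (21/8) x^4 + O(x^5).

a_0 = 1; a_1 = -2; a_2 = -7/2; a_3 = 2; a_4 = 21/8


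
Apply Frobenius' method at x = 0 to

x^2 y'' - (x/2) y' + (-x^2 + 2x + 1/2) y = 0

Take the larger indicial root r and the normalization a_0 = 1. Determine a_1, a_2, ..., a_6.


Write in Frobenius form y'' + (p(x)/x) y' + (q(x)/x^2) y = 0:
  p(x) = -1/2,  q(x) = -x^2 + 2x + 1/2.
Indicial equation: r(r-1) + (-1/2) r + (1/2) = 0 -> roots r_1 = 1, r_2 = 1/2.
Take r = r_1 = 1. Let y(x) = x^r sum_{n>=0} a_n x^n with a_0 = 1.
Substitute y = x^r sum a_n x^n and match x^{r+n}. The recurrence is
  D(n) a_n + 2 a_{n-1} - 1 a_{n-2} = 0,  where D(n) = (r+n)(r+n-1) + (-1/2)(r+n) + (1/2).
  a_n = [-2 a_{n-1} + 1 a_{n-2}] / D(n).
Since the indicial polynomial factors as (r - r_1)(r - r_2), D(n) = (r_1 + n - r_1)(r_1 + n - r_2) = n(n + 1/2).
Evaluating step by step (a_0 = 1):
  n = 1: D(1) = 1(1 + 1/2) = 3/2; numerator = -2(1) = -2; a_1 = (-2)/(3/2) = -4/3
  n = 2: D(2) = 2(2 + 1/2) = 5; numerator = -2(-4/3) + 1(1) = 11/3; a_2 = (11/3)/(5) = 11/15
  n = 3: D(3) = 3(3 + 1/2) = 21/2; numerator = -2(11/15) + 1(-4/3) = -14/5; a_3 = (-14/5)/(21/2) = -4/15
  n = 4: D(4) = 4(4 + 1/2) = 18; numerator = -2(-4/15) + 1(11/15) = 19/15; a_4 = (19/15)/(18) = 19/270
  n = 5: D(5) = 5(5 + 1/2) = 55/2; numerator = -2(19/270) + 1(-4/15) = -11/27; a_5 = (-11/27)/(55/2) = -2/135
  n = 6: D(6) = 6(6 + 1/2) = 39; numerator = -2(-2/135) + 1(19/270) = 1/10; a_6 = (1/10)/(39) = 1/390

r = 1; a_0 = 1; a_1 = -4/3; a_2 = 11/15; a_3 = -4/15; a_4 = 19/270; a_5 = -2/135; a_6 = 1/390


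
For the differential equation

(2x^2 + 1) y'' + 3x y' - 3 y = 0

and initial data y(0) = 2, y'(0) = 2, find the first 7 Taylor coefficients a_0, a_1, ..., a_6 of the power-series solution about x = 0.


Ansatz: y(x) = sum_{n>=0} a_n x^n, so y'(x) = sum_{n>=1} n a_n x^(n-1) and y''(x) = sum_{n>=2} n(n-1) a_n x^(n-2).
Substitute into P(x) y'' + Q(x) y' + R(x) y = 0 with P(x) = 2x^2 + 1, Q(x) = 3x, R(x) = -3, and match powers of x.
Initial conditions: a_0 = 2, a_1 = 2.
Setting the coefficient of each power of x to zero and solving order by order (substituting the coefficients already found):
  x^0: 2 a_2 - 3 a_0 = 0  ->  2 a_2 = 3 a_0 = 6  ->  a_2 = 3
  x^1: 6 a_3 = 0  ->  a_3 = 0
  x^2: 12 a_4 + 7 a_2 = 0  ->  12 a_4 = -7 a_2 = -21  ->  a_4 = -7/4
  x^3: 20 a_5 + 18 a_3 = 0  ->  20 a_5 = -18 a_3 = 0  ->  a_5 = 0
  x^4: 30 a_6 + 33 a_4 = 0  ->  30 a_6 = -33 a_4 = 231/4  ->  a_6 = 77/40
Truncated series: y(x) = 2 + 2 x + 3 x^2 - (7/4) x^4 + (77/40) x^6 + O(x^7).

a_0 = 2; a_1 = 2; a_2 = 3; a_3 = 0; a_4 = -7/4; a_5 = 0; a_6 = 77/40


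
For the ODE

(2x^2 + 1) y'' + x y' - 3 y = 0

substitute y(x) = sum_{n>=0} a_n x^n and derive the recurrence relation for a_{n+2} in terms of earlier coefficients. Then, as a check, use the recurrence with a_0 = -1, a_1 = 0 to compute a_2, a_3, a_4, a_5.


Substitute y = sum_n a_n x^n.
(1 + 2 x^2) y'' contributes (n+2)(n+1) a_{n+2} + 2 n(n-1) a_n at x^n.
x y'(x) contributes n a_n at x^n.
-3 y(x) contributes -3 a_n at x^n.
Matching x^n: (n+2)(n+1) a_{n+2} + (2 n(n-1) + n - 3) a_n = 0.
Thus a_{n+2} = (-2 n(n-1) - n + 3) / ((n+1)(n+2)) * a_n.

Check with a_0 = -1, a_1 = 0 (apply the recurrence for n = 0, 1, 2, 3): a_0 = -1, a_1 = 0, a_2 = -3/2, a_3 = 0, a_4 = 3/8, a_5 = 0.

a_(n+2) = (-2 n(n-1) - n + 3) / ((n+1)(n+2)) * a_n; check: a_0 = -1, a_1 = 0, a_2 = -3/2, a_3 = 0, a_4 = 3/8, a_5 = 0


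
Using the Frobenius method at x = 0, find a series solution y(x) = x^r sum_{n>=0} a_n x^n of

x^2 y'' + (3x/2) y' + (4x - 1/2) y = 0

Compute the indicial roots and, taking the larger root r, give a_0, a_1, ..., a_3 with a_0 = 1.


Write in Frobenius form y'' + (p(x)/x) y' + (q(x)/x^2) y = 0:
  p(x) = 3/2,  q(x) = 4x - 1/2.
Indicial equation: r(r-1) + (3/2) r + (-1/2) = 0 -> roots r_1 = 1/2, r_2 = -1.
Take r = r_1 = 1/2. Let y(x) = x^r sum_{n>=0} a_n x^n with a_0 = 1.
Substitute y = x^r sum a_n x^n and match x^{r+n}. The recurrence is
  D(n) a_n + 4 a_{n-1} = 0,  where D(n) = (r+n)(r+n-1) + (3/2)(r+n) + (-1/2).
  a_n = -4 / D(n) * a_{n-1}.
Since the indicial polynomial factors as (r - r_1)(r - r_2), D(n) = (r_1 + n - r_1)(r_1 + n - r_2) = n(n + 3/2).
Evaluating step by step (a_0 = 1):
  n = 1: D(1) = 1(1 + 3/2) = 5/2; numerator = -4(1) = -4; a_1 = (-4)/(5/2) = -8/5
  n = 2: D(2) = 2(2 + 3/2) = 7; numerator = -4(-8/5) = 32/5; a_2 = (32/5)/(7) = 32/35
  n = 3: D(3) = 3(3 + 3/2) = 27/2; numerator = -4(32/35) = -128/35; a_3 = (-128/35)/(27/2) = -256/945

r = 1/2; a_0 = 1; a_1 = -8/5; a_2 = 32/35; a_3 = -256/945


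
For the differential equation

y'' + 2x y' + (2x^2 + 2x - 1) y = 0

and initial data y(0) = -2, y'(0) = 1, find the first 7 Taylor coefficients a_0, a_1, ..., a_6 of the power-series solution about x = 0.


Ansatz: y(x) = sum_{n>=0} a_n x^n, so y'(x) = sum_{n>=1} n a_n x^(n-1) and y''(x) = sum_{n>=2} n(n-1) a_n x^(n-2).
Substitute into P(x) y'' + Q(x) y' + R(x) y = 0 with P(x) = 1, Q(x) = 2x, R(x) = 2x^2 + 2x - 1, and match powers of x.
Initial conditions: a_0 = -2, a_1 = 1.
Setting the coefficient of each power of x to zero and solving order by order (substituting the coefficients already found):
  x^0: 2 a_2 - a_0 = 0  ->  2 a_2 = a_0 = -2  ->  a_2 = -1
  x^1: 6 a_3 + a_1 + 2 a_0 = 0  ->  6 a_3 = -a_1 - 2 a_0 = 3  ->  a_3 = 1/2
  x^2: 12 a_4 + 3 a_2 + 2 a_1 + 2 a_0 = 0  ->  12 a_4 = -3 a_2 - 2 a_1 - 2 a_0 = 5  ->  a_4 = 5/12
  x^3: 20 a_5 + 5 a_3 + 2 a_2 + 2 a_1 = 0  ->  20 a_5 = -5 a_3 - 2 a_2 - 2 a_1 = -5/2  ->  a_5 = -1/8
  x^4: 30 a_6 + 7 a_4 + 2 a_3 + 2 a_2 = 0  ->  30 a_6 = -7 a_4 - 2 a_3 - 2 a_2 = -23/12  ->  a_6 = -23/360
Truncated series: y(x) = -2 + x - x^2 + (1/2) x^3 + (5/12) x^4 - (1/8) x^5 - (23/360) x^6 + O(x^7).

a_0 = -2; a_1 = 1; a_2 = -1; a_3 = 1/2; a_4 = 5/12; a_5 = -1/8; a_6 = -23/360


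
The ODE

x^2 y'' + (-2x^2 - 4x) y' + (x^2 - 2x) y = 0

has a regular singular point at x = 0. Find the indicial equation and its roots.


Divide by x^2 to reach normal form y'' + P_1(x) y' + P_2(x) y = 0 with P_1(x) = -2 - 4/x and P_2(x) = 1 - 2/x.
x = 0 is a singular point because the y'-coefficient -2 - 4/x has a pole at x = 0 and the y-coefficient 1 - 2/x has a pole at x = 0.
It is a regular singular point because x P_1(x) = p(x) = -2x - 4 and x^2 P_2(x) = q(x) = x^2 - 2x are polynomials, hence analytic at x = 0.
p(0) = -4,  q(0) = 0.
Indicial equation: r(r-1) + p(0) r + q(0) = 0, i.e. r^2 + (p(0) - 1) r + q(0) = 0, i.e. r^2 - 5 r = 0.
Discriminant: (-5)^2 - 4(0) = 25, so r = (5 ± 5)/2.
Solving: r_1 = 5, r_2 = 0.

indicial: r^2 - 5 r = 0; roots r_1 = 5, r_2 = 0


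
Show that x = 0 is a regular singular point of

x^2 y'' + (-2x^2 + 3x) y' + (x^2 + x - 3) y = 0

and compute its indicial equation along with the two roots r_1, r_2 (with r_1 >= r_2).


Divide by x^2 to reach normal form y'' + P_1(x) y' + P_2(x) y = 0 with P_1(x) = -2 + 3/x and P_2(x) = 1 + 1/x - 3/x^2.
x = 0 is a singular point because the y'-coefficient -2 + 3/x has a pole at x = 0 and the y-coefficient 1 + 1/x - 3/x^2 has a pole at x = 0.
It is a regular singular point because x P_1(x) = p(x) = 3 - 2x and x^2 P_2(x) = q(x) = x^2 + x - 3 are polynomials, hence analytic at x = 0.
p(0) = 3,  q(0) = -3.
Indicial equation: r(r-1) + p(0) r + q(0) = 0, i.e. r^2 + (p(0) - 1) r + q(0) = 0, i.e. r^2 + 2 r - 3 = 0.
Discriminant: (2)^2 - 4(-3) = 16, so r = (-2 ± 4)/2.
Solving: r_1 = 1, r_2 = -3.

indicial: r^2 + 2 r - 3 = 0; roots r_1 = 1, r_2 = -3


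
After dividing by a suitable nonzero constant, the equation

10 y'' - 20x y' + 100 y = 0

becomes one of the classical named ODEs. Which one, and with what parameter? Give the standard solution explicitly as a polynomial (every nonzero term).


All three coefficients share the factor 10; dividing through by 10 gives  y'' - 2x y' + 10 y = 0.
This matches the Hermite equation y'' - 2x y' + 2n y = 0 with 2n = 10, so n = 5; the polynomial solution is H_5(x).
With y = sum_k a_k x^k, matching x^k gives (k+2)(k+1) a_{k+2} = 2(k - n) a_k = 2(k - 5) a_k. The right side vanishes at k = 5, so the series with the parity of 5 terminates at degree 5.
Standard normalization: leading coefficient of H_n is 2^n, so a_5 = 2^5 = 32. Work downward with a_k = (k+1)(k+2) a_{k+2} / (2(k - n)):
  a_3 = (4)(5)(32) / (2(3 - 5)) = 640/(-4) = -160
  a_1 = (2)(3)(-160) / (2(1 - 5)) = -960/(-8) = 120
Hence H_5(x) = 32 x^5 - 160 x^3 + 120 x.

H_5(x); series = 32 x^5 - 160 x^3 + 120 x


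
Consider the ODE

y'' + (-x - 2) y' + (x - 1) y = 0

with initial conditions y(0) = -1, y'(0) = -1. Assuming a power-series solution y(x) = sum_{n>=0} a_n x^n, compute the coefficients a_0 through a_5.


Ansatz: y(x) = sum_{n>=0} a_n x^n, so y'(x) = sum_{n>=1} n a_n x^(n-1) and y''(x) = sum_{n>=2} n(n-1) a_n x^(n-2).
Substitute into P(x) y'' + Q(x) y' + R(x) y = 0 with P(x) = 1, Q(x) = -x - 2, R(x) = x - 1, and match powers of x.
Initial conditions: a_0 = -1, a_1 = -1.
Setting the coefficient of each power of x to zero and solving order by order (substituting the coefficients already found):
  x^0: 2 a_2 - 2 a_1 - a_0 = 0  ->  2 a_2 = 2 a_1 + a_0 = -3  ->  a_2 = -3/2
  x^1: 6 a_3 - 4 a_2 - 2 a_1 + a_0 = 0  ->  6 a_3 = 4 a_2 + 2 a_1 - a_0 = -7  ->  a_3 = -7/6
  x^2: 12 a_4 - 6 a_3 - 3 a_2 + a_1 = 0  ->  12 a_4 = 6 a_3 + 3 a_2 - a_1 = -21/2  ->  a_4 = -7/8
  x^3: 20 a_5 - 8 a_4 - 4 a_3 + a_2 = 0  ->  20 a_5 = 8 a_4 + 4 a_3 - a_2 = -61/6  ->  a_5 = -61/120
Truncated series: y(x) = -1 - x - (3/2) x^2 - (7/6) x^3 - (7/8) x^4 - (61/120) x^5 + O(x^6).

a_0 = -1; a_1 = -1; a_2 = -3/2; a_3 = -7/6; a_4 = -7/8; a_5 = -61/120


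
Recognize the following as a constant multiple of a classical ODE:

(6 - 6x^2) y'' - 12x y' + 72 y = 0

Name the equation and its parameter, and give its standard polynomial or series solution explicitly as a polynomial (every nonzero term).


All three coefficients share the factor 6; dividing through by 6 gives  (1 - x^2) y'' - 2x y' + 12 y = 0.
This matches the Legendre equation (1 - x^2) y'' - 2x y' + n(n+1) y = 0 (note the -2x y' term) with n(n+1) = 12, so n = 3; the polynomial solution is P_3(x).
With y = sum_k a_k x^k, matching x^k gives (k+2)(k+1) a_{k+2} = [k(k+1) - n(n+1)] a_k = (k - 3)(k + 4) a_k. The right side vanishes at k = 3, so the series with the parity of 3 terminates at degree 3.
Standard normalization (P_n(1) = 1): leading coefficient (2n)!/(2^n (n!)^2) = 720/(8*36) = 5/2, so a_3 = 5/2. Work downward with a_k = (k+1)(k+2) a_{k+2} / ((k - 3)(k + 4)):
  a_1 = (2)(3)(5/2) / ((1 - 3)(1 + 4)) = 15/(-10) = -3/2
Hence P_3(x) = 5 x^3/2 - 3 x/2.

P_3(x); series = 5 x^3/2 - 3 x/2


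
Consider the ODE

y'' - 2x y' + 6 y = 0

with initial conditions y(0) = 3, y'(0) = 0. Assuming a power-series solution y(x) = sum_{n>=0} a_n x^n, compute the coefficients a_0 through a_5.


Ansatz: y(x) = sum_{n>=0} a_n x^n, so y'(x) = sum_{n>=1} n a_n x^(n-1) and y''(x) = sum_{n>=2} n(n-1) a_n x^(n-2).
Substitute into P(x) y'' + Q(x) y' + R(x) y = 0 with P(x) = 1, Q(x) = -2x, R(x) = 6, and match powers of x.
Initial conditions: a_0 = 3, a_1 = 0.
Setting the coefficient of each power of x to zero and solving order by order (substituting the coefficients already found):
  x^0: 2 a_2 + 6 a_0 = 0  ->  2 a_2 = -6 a_0 = -18  ->  a_2 = -9
  x^1: 6 a_3 + 4 a_1 = 0  ->  6 a_3 = -4 a_1 = 0  ->  a_3 = 0
  x^2: 12 a_4 + 2 a_2 = 0  ->  12 a_4 = -2 a_2 = 18  ->  a_4 = 3/2
  x^3: 20 a_5 = 0  ->  a_5 = 0
Truncated series: y(x) = 3 - 9 x^2 + (3/2) x^4 + O(x^6).

a_0 = 3; a_1 = 0; a_2 = -9; a_3 = 0; a_4 = 3/2; a_5 = 0


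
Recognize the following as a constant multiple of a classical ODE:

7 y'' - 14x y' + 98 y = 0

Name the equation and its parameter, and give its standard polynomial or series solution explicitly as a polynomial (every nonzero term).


All three coefficients share the factor 7; dividing through by 7 gives  y'' - 2x y' + 14 y = 0.
This matches the Hermite equation y'' - 2x y' + 2n y = 0 with 2n = 14, so n = 7; the polynomial solution is H_7(x).
With y = sum_k a_k x^k, matching x^k gives (k+2)(k+1) a_{k+2} = 2(k - n) a_k = 2(k - 7) a_k. The right side vanishes at k = 7, so the series with the parity of 7 terminates at degree 7.
Standard normalization: leading coefficient of H_n is 2^n, so a_7 = 2^7 = 128. Work downward with a_k = (k+1)(k+2) a_{k+2} / (2(k - n)):
  a_5 = (6)(7)(128) / (2(5 - 7)) = 5376/(-4) = -1344
  a_3 = (4)(5)(-1344) / (2(3 - 7)) = -26880/(-8) = 3360
  a_1 = (2)(3)(3360) / (2(1 - 7)) = 20160/(-12) = -1680
Hence H_7(x) = 128 x^7 - 1344 x^5 + 3360 x^3 - 1680 x.

H_7(x); series = 128 x^7 - 1344 x^5 + 3360 x^3 - 1680 x


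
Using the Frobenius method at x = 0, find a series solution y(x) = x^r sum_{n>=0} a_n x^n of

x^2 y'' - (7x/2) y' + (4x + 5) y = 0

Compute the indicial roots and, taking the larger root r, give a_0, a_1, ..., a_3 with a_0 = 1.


Write in Frobenius form y'' + (p(x)/x) y' + (q(x)/x^2) y = 0:
  p(x) = -7/2,  q(x) = 4x + 5.
Indicial equation: r(r-1) + (-7/2) r + (5) = 0 -> roots r_1 = 5/2, r_2 = 2.
Take r = r_1 = 5/2. Let y(x) = x^r sum_{n>=0} a_n x^n with a_0 = 1.
Substitute y = x^r sum a_n x^n and match x^{r+n}. The recurrence is
  D(n) a_n + 4 a_{n-1} = 0,  where D(n) = (r+n)(r+n-1) + (-7/2)(r+n) + (5).
  a_n = -4 / D(n) * a_{n-1}.
Since the indicial polynomial factors as (r - r_1)(r - r_2), D(n) = (r_1 + n - r_1)(r_1 + n - r_2) = n(n + 1/2).
Evaluating step by step (a_0 = 1):
  n = 1: D(1) = 1(1 + 1/2) = 3/2; numerator = -4(1) = -4; a_1 = (-4)/(3/2) = -8/3
  n = 2: D(2) = 2(2 + 1/2) = 5; numerator = -4(-8/3) = 32/3; a_2 = (32/3)/(5) = 32/15
  n = 3: D(3) = 3(3 + 1/2) = 21/2; numerator = -4(32/15) = -128/15; a_3 = (-128/15)/(21/2) = -256/315

r = 5/2; a_0 = 1; a_1 = -8/3; a_2 = 32/15; a_3 = -256/315


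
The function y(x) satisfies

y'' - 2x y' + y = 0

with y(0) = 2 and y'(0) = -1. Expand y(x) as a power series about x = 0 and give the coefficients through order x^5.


Ansatz: y(x) = sum_{n>=0} a_n x^n, so y'(x) = sum_{n>=1} n a_n x^(n-1) and y''(x) = sum_{n>=2} n(n-1) a_n x^(n-2).
Substitute into P(x) y'' + Q(x) y' + R(x) y = 0 with P(x) = 1, Q(x) = -2x, R(x) = 1, and match powers of x.
Initial conditions: a_0 = 2, a_1 = -1.
Setting the coefficient of each power of x to zero and solving order by order (substituting the coefficients already found):
  x^0: 2 a_2 + a_0 = 0  ->  2 a_2 = -a_0 = -2  ->  a_2 = -1
  x^1: 6 a_3 - a_1 = 0  ->  6 a_3 = a_1 = -1  ->  a_3 = -1/6
  x^2: 12 a_4 - 3 a_2 = 0  ->  12 a_4 = 3 a_2 = -3  ->  a_4 = -1/4
  x^3: 20 a_5 - 5 a_3 = 0  ->  20 a_5 = 5 a_3 = -5/6  ->  a_5 = -1/24
Truncated series: y(x) = 2 - x - x^2 - (1/6) x^3 - (1/4) x^4 - (1/24) x^5 + O(x^6).

a_0 = 2; a_1 = -1; a_2 = -1; a_3 = -1/6; a_4 = -1/4; a_5 = -1/24


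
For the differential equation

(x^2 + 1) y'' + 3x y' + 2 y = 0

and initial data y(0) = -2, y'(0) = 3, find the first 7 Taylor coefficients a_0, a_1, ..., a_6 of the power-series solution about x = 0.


Ansatz: y(x) = sum_{n>=0} a_n x^n, so y'(x) = sum_{n>=1} n a_n x^(n-1) and y''(x) = sum_{n>=2} n(n-1) a_n x^(n-2).
Substitute into P(x) y'' + Q(x) y' + R(x) y = 0 with P(x) = x^2 + 1, Q(x) = 3x, R(x) = 2, and match powers of x.
Initial conditions: a_0 = -2, a_1 = 3.
Setting the coefficient of each power of x to zero and solving order by order (substituting the coefficients already found):
  x^0: 2 a_2 + 2 a_0 = 0  ->  2 a_2 = -2 a_0 = 4  ->  a_2 = 2
  x^1: 6 a_3 + 5 a_1 = 0  ->  6 a_3 = -5 a_1 = -15  ->  a_3 = -5/2
  x^2: 12 a_4 + 10 a_2 = 0  ->  12 a_4 = -10 a_2 = -20  ->  a_4 = -5/3
  x^3: 20 a_5 + 17 a_3 = 0  ->  20 a_5 = -17 a_3 = 85/2  ->  a_5 = 17/8
  x^4: 30 a_6 + 26 a_4 = 0  ->  30 a_6 = -26 a_4 = 130/3  ->  a_6 = 13/9
Truncated series: y(x) = -2 + 3 x + 2 x^2 - (5/2) x^3 - (5/3) x^4 + (17/8) x^5 + (13/9) x^6 + O(x^7).

a_0 = -2; a_1 = 3; a_2 = 2; a_3 = -5/2; a_4 = -5/3; a_5 = 17/8; a_6 = 13/9


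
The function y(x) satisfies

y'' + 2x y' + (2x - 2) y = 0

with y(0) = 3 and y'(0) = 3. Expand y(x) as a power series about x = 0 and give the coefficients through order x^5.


Ansatz: y(x) = sum_{n>=0} a_n x^n, so y'(x) = sum_{n>=1} n a_n x^(n-1) and y''(x) = sum_{n>=2} n(n-1) a_n x^(n-2).
Substitute into P(x) y'' + Q(x) y' + R(x) y = 0 with P(x) = 1, Q(x) = 2x, R(x) = 2x - 2, and match powers of x.
Initial conditions: a_0 = 3, a_1 = 3.
Setting the coefficient of each power of x to zero and solving order by order (substituting the coefficients already found):
  x^0: 2 a_2 - 2 a_0 = 0  ->  2 a_2 = 2 a_0 = 6  ->  a_2 = 3
  x^1: 6 a_3 + 2 a_0 = 0  ->  6 a_3 = -2 a_0 = -6  ->  a_3 = -1
  x^2: 12 a_4 + 2 a_2 + 2 a_1 = 0  ->  12 a_4 = -2 a_2 - 2 a_1 = -12  ->  a_4 = -1
  x^3: 20 a_5 + 4 a_3 + 2 a_2 = 0  ->  20 a_5 = -4 a_3 - 2 a_2 = -2  ->  a_5 = -1/10
Truncated series: y(x) = 3 + 3 x + 3 x^2 - x^3 - x^4 - (1/10) x^5 + O(x^6).

a_0 = 3; a_1 = 3; a_2 = 3; a_3 = -1; a_4 = -1; a_5 = -1/10
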